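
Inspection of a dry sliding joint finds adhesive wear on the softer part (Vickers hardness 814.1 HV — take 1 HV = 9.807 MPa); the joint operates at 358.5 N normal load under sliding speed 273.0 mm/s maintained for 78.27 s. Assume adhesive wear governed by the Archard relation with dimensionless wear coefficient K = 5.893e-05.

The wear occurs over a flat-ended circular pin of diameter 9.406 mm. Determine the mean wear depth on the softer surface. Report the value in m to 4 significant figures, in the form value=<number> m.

value=8.137e-07 m

All working math keeps full precision, and intermediates are printed rounded, and a single final rounding: four significant digits.
Convert: Sliding speed v = 273.0 mm/s = 0.2730 m/s. Total distance L = v·t = 0.2730 m/s × 78.27 s = 21.37 m.
Convert: Hardness H = 814.1 HV × 9.807 MPa/HV = 7984 MPa = 7.984e+09 Pa.
Convert: Pin diameter d = 9.406 mm = 0.009406 m. Contact area A = π·d²/4 = π·(0.009406 m)²/4 = 6.949e-05 m².
In SI base units, W = 358.5 N, H = 7.984e+09 Pa, K = 5.893e-05.
By Archard's law, V = K·W·L/H = 5.893e-05 · 358.5 · 21.37 / 7.984e+09 = 5.654e-11 m³.
Depth h = V/A = 5.654e-11 / 6.949e-05 = 8.137e-07 m.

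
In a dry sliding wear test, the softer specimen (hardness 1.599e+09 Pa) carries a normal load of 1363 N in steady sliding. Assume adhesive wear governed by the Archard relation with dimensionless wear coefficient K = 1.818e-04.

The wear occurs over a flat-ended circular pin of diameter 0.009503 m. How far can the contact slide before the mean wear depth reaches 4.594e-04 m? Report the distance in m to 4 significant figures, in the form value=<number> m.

The computation carries full float precision — intermediates appear rounded — rounded just once to 4 significant digits.
Convert: Contact area A = π·d²/4 = π·(0.009503 m)²/4 = 7.093e-05 m².
SI base units throughout: W = 1363 N, H = 1.599e+09 Pa, K = 1.818e-04.
At the depth limit, V_lim = h_lim·A = 4.594e-04 · 7.093e-05 = 3.258e-08 m³.
So the life L = V_lim·H/(K·W) = 3.258e-08 · 1.599e+09 / (1.818e-04 · 1363) = 210.3 m.

value=210.3 m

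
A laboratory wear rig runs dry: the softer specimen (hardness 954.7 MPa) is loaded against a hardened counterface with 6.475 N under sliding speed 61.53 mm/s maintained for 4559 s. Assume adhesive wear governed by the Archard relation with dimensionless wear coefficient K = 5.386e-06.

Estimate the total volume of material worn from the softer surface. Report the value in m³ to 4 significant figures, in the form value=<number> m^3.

value=1.025e-11 m^3

Each operation runs at full float precision. Intermediate values are printed rounded. Rounded just once: four significant figures.
Sliding speed v = 61.53 mm/s = 0.06153 m/s. Total distance L = v·t = 0.06153 m/s × 4559 s = 280.5 m.
Hardness H = 954.7 MPa = 9.547e+08 Pa.
Collected in SI base units: W = 6.475 N, H = 9.547e+08 Pa, K = 5.386e-06.
Archard relation: V = K·W·L/H = 5.386e-06 · 6.475 · 280.5 / 9.547e+08 = 1.025e-11 m³.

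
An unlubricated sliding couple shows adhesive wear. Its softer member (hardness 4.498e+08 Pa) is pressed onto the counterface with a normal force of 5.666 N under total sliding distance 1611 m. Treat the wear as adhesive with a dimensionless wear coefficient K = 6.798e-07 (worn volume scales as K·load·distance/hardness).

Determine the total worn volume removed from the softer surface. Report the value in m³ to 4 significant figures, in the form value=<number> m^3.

The intermediates are displayed rounded; the computation carries full precision — one final rounding, at four significant digits.
Collected in SI base units: W = 5.666 N, H = 4.498e+08 Pa, K = 6.798e-07.
Archard relation: V = K·W·L/H = 6.798e-07 · 5.666 · 1611 / 4.498e+08 = 1.380e-11 m³.

value=1.380e-11 m^3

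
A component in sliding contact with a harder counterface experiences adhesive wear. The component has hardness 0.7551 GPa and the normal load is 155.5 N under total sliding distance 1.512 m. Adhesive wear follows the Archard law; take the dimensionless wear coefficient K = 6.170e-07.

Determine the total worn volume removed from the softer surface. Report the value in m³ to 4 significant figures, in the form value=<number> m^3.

The computation keeps full precision; intermediate values are displayed rounded. Rounded just once to four significant figures.
Hardness H = 0.7551 GPa = 7.551e+08 Pa.
SI base units throughout: W = 155.5 N, H = 7.551e+08 Pa, K = 6.170e-07.
Apply Archard: V = K·W·L/H = 6.170e-07 · 155.5 · 1.512 / 7.551e+08 = 1.921e-13 m³.

value=1.921e-13 m^3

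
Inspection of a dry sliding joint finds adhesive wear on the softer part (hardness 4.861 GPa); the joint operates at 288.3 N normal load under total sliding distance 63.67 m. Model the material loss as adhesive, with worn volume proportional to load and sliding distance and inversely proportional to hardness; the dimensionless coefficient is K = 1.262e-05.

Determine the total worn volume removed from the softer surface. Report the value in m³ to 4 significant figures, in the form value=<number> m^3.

Intermediates are shown rounded. All working math keeps full float precision. Rounded just once: 4 significant figures.
Convert: Hardness H = 4.861 GPa = 4.861e+09 Pa.
Expressed in SI base units: W = 288.3 N, H = 4.861e+09 Pa, K = 1.262e-05.
Apply Archard: V = K·W·L/H = 1.262e-05 · 288.3 · 63.67 / 4.861e+09 = 4.766e-11 m³.

value=4.766e-11 m^3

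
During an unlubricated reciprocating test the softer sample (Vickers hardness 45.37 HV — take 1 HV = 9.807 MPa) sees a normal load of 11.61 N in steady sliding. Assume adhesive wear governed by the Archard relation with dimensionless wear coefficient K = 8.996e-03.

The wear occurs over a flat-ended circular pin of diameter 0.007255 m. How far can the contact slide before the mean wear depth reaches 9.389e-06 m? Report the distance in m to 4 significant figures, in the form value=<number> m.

Each operation keeps exact precision, and intermediate values are printed rounded — one last rounding: four significant figures.
Hardness H = 45.37 HV × 9.807 MPa/HV = 444.9 MPa = 4.449e+08 Pa.
Contact area A = π·d²/4 = π·(0.007255 m)²/4 = 4.134e-05 m².
Collected in SI base units: W = 11.61 N, H = 4.449e+08 Pa, K = 8.996e-03.
Limit volume V_lim = h_lim·A = 9.389e-06 · 4.134e-05 = 3.881e-10 m³.
So the life L = V_lim·H/(K·W) = 3.881e-10 · 4.449e+08 / (8.996e-03 · 11.61) = 1.654 m.

value=1.654 m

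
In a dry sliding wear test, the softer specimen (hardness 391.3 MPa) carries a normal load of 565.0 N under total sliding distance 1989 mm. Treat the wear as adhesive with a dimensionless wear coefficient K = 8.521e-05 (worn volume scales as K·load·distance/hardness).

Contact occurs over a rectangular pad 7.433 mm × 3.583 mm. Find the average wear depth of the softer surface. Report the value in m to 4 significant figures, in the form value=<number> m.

value=9.189e-06 m

The algebra carries full precision; intermediates are displayed rounded, and a lone final rounding: 4 significant digits.
Convert: Path length L = 1989 mm = 1.989 m.
Convert: Hardness H = 391.3 MPa = 3.913e+08 Pa.
Convert: Pad sides 7.433 mm × 3.583 mm = 0.007433 m × 0.003583 m. Contact area A = 0.007433 m × 0.003583 m = 2.663e-05 m².
Working in SI base units: W = 565.0 N, H = 3.913e+08 Pa, K = 8.521e-05.
The Archard volume V = K·W·L/H = 8.521e-05 · 565.0 · 1.989 / 3.913e+08 = 2.447e-10 m³.
Mean depth h = V/A = 2.447e-10 / 2.663e-05 = 9.189e-06 m.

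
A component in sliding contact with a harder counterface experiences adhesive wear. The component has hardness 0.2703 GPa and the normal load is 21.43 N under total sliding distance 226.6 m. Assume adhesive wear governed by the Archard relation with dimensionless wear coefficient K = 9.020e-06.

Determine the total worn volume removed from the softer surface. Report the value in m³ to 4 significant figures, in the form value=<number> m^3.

value=1.620e-10 m^3

The computation maintains full float precision — the intermediates appear rounded — rounded once at the end, at four significant digits.
Convert: Hardness H = 0.2703 GPa = 2.703e+08 Pa.
As SI base values: W = 21.43 N, H = 2.703e+08 Pa, K = 9.020e-06.
Wear volume V = K·W·L/H = 9.020e-06 · 21.43 · 226.6 / 2.703e+08 = 1.620e-10 m³.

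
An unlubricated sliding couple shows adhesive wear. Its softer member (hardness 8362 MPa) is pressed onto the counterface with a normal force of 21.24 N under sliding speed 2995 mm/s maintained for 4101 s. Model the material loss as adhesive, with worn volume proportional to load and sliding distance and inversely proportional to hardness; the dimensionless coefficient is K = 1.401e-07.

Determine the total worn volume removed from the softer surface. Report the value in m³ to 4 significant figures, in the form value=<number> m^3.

Printed values are rounded, and the algebra carries exact precision; one last rounding: 4 significant figures.
Sliding speed v = 2995 mm/s = 2.995 m/s. Path length L = v·t = 2.995 m/s × 4101 s = 1.228e+04 m.
Hardness H = 8362 MPa = 8.362e+09 Pa.
In SI base units, W = 21.24 N, H = 8.362e+09 Pa, K = 1.401e-07.
Worn volume V = K·W·L/H = 1.401e-07 · 21.24 · 1.228e+04 / 8.362e+09 = 4.371e-12 m³.

value=4.371e-12 m^3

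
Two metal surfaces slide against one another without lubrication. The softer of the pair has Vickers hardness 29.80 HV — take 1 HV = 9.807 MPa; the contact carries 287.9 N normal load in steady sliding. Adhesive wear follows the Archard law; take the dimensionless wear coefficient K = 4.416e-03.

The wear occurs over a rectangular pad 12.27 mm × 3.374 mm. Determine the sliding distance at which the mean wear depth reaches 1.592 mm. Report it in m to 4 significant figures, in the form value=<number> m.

The intermediates are displayed rounded — each operation keeps exact precision. Rounded once at the end, at four significant digits.
Hardness H = 29.80 HV × 9.807 MPa/HV = 292.2 MPa = 2.922e+08 Pa.
Pad sides 12.27 mm × 3.374 mm = 0.01227 m × 0.003374 m. Contact area A = 0.01227 m × 0.003374 m = 4.140e-05 m².
Depth limit h_lim = 1.592 mm = 0.001592 m.
In SI base units: W = 287.9 N, H = 2.922e+08 Pa, K = 4.416e-03.
Allowed volume V_lim = h_lim·A = 0.001592 · 4.140e-05 = 6.591e-08 m³.
Thus life L = V_lim·H/(K·W) = 6.591e-08 · 2.922e+08 / (4.416e-03 · 287.9) = 15.15 m.

value=15.15 m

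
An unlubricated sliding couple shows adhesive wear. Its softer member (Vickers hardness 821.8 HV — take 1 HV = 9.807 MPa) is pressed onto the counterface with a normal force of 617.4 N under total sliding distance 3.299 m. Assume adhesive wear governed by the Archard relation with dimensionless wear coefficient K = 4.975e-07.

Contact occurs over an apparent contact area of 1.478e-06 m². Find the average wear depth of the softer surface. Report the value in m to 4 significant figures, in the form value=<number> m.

value=8.507e-08 m

Every step keeps exact precision. Printed values are rounded — a single final rounding, at 4 significant figures.
Convert: Hardness H = 821.8 HV × 9.807 MPa/HV = 8059 MPa = 8.059e+09 Pa.
Expressed in SI base units: W = 617.4 N, H = 8.059e+09 Pa, K = 4.975e-07.
Wear volume V = K·W·L/H = 4.975e-07 · 617.4 · 3.299 / 8.059e+09 = 1.257e-13 m³.
Average depth h = V/A = 1.257e-13 / 1.478e-06 = 8.507e-08 m.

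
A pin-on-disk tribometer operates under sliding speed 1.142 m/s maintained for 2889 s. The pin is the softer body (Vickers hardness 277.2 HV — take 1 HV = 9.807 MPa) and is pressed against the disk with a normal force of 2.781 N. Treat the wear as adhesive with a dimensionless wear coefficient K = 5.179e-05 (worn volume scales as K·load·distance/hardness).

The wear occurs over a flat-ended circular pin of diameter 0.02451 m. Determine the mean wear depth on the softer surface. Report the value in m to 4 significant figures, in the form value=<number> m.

Intermediate values appear rounded, and all arithmetic carries full precision, and a lone final rounding, at four significant digits.
Convert: Distance covered L = v·t = 1.142 m/s × 2889 s = 3299 m.
Convert: Hardness H = 277.2 HV × 9.807 MPa/HV = 2719 MPa = 2.719e+09 Pa.
Convert: Contact area A = π·d²/4 = π·(0.02451 m)²/4 = 4.718e-04 m².
SI base units throughout: W = 2.781 N, H = 2.719e+09 Pa, K = 5.179e-05.
By Archard's law, V = K·W·L/H = 5.179e-05 · 2.781 · 3299 / 2.719e+09 = 1.748e-10 m³.
Wear depth h = V/A = 1.748e-10 / 4.718e-04 = 3.705e-07 m.

value=3.705e-07 m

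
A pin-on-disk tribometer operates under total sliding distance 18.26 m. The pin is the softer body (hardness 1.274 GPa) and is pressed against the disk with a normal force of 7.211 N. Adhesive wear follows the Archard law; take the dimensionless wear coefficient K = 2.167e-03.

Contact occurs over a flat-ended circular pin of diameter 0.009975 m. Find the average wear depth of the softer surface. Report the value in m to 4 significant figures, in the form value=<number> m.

value=2.866e-06 m

Intermediates are displayed rounded — all working math holds full precision — one last rounding, at 4 significant figures.
Convert: Hardness H = 1.274 GPa = 1.274e+09 Pa.
Convert: Contact area A = π·d²/4 = π·(0.009975 m)²/4 = 7.815e-05 m².
Restated in SI base units: W = 7.211 N, H = 1.274e+09 Pa, K = 2.167e-03.
Apply Archard: V = K·W·L/H = 2.167e-03 · 7.211 · 18.26 / 1.274e+09 = 2.240e-10 m³.
Depth of wear h = V/A = 2.240e-10 / 7.815e-05 = 2.866e-06 m.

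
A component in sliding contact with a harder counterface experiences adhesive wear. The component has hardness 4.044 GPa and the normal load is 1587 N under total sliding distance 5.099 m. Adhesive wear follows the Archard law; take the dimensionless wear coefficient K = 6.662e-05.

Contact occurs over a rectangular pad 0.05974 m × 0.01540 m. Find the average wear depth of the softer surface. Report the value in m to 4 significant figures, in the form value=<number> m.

value=1.449e-07 m

The algebra runs at full float precision. Printed values are rounded. Rounded just once to 4 significant digits.
Hardness H = 4.044 GPa = 4.044e+09 Pa.
Contact area A = 0.05974 m × 0.01540 m = 9.200e-04 m².
Collected in SI base units: W = 1587 N, H = 4.044e+09 Pa, K = 6.662e-05.
Archard relation: V = K·W·L/H = 6.662e-05 · 1587 · 5.099 / 4.044e+09 = 1.333e-10 m³.
Depth h = V/A = 1.333e-10 / 9.200e-04 = 1.449e-07 m.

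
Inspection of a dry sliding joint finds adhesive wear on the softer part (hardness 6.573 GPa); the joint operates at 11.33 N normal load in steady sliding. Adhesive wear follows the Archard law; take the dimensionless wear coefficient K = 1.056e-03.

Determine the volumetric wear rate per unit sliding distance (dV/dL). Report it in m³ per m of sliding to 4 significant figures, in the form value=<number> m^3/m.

Intermediates appear rounded; all arithmetic holds full float precision — one final rounding to 4 significant figures.
Convert: Hardness H = 6.573 GPa = 6.573e+09 Pa.
Restated in SI base units: W = 11.33 N, H = 6.573e+09 Pa, K = 1.056e-03.
Volumetric rate dV/dL = K·W/H (independent of L): 1.056e-03 · 11.33 / 6.573e+09 = 1.820e-12 m³/m.

value=1.820e-12 m^3/m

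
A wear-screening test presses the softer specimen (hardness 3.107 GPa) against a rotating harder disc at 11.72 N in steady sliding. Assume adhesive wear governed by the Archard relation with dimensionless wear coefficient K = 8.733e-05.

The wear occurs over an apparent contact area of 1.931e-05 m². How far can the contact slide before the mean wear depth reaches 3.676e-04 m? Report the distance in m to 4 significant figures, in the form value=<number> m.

value=2.155e+04 m

Shown intermediates are rounded; every step runs at full precision; rounded once at the end: 4 significant figures.
Hardness H = 3.107 GPa = 3.107e+09 Pa.
Expressed in SI base units: W = 11.72 N, H = 3.107e+09 Pa, K = 8.733e-05.
Limit volume V_lim = h_lim·A = 3.676e-04 · 1.931e-05 = 7.098e-09 m³.
Thus life L = V_lim·H/(K·W) = 7.098e-09 · 3.107e+09 / (8.733e-05 · 11.72) = 2.155e+04 m.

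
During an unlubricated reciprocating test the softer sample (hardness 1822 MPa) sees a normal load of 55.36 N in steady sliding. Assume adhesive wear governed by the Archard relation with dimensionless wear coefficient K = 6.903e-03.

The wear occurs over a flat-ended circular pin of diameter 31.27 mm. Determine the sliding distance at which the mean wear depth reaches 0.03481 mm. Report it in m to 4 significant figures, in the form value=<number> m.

Quoted intermediates are rounded; all working math runs at exact precision; a lone final rounding to 4 significant figures.
Convert: Hardness H = 1822 MPa = 1.822e+09 Pa.
Convert: Pin diameter d = 31.27 mm = 0.03127 m. Contact area A = π·d²/4 = π·(0.03127 m)²/4 = 7.680e-04 m².
Convert: Depth limit h_lim = 0.03481 mm = 3.481e-05 m.
As SI base values: W = 55.36 N, H = 1.822e+09 Pa, K = 6.903e-03.
Limit volume V_lim = h_lim·A = 3.481e-05 · 7.680e-04 = 2.673e-08 m³.
Thus life L = V_lim·H/(K·W) = 2.673e-08 · 1.822e+09 / (6.903e-03 · 55.36) = 127.5 m.

value=127.5 m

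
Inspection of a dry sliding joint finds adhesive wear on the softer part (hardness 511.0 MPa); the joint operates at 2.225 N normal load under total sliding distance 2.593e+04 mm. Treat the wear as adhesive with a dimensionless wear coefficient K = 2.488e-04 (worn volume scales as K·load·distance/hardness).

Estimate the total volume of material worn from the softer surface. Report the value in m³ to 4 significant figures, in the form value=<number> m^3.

value=2.809e-11 m^3

All working math runs at exact precision. Intermediate values are displayed rounded — one final rounding: 4 significant digits.
Distance L = 2.593e+04 mm = 25.93 m.
Hardness H = 511.0 MPa = 5.110e+08 Pa.
In SI base units: W = 2.225 N, H = 5.110e+08 Pa, K = 2.488e-04.
Apply Archard: V = K·W·L/H = 2.488e-04 · 2.225 · 25.93 / 5.110e+08 = 2.809e-11 m³.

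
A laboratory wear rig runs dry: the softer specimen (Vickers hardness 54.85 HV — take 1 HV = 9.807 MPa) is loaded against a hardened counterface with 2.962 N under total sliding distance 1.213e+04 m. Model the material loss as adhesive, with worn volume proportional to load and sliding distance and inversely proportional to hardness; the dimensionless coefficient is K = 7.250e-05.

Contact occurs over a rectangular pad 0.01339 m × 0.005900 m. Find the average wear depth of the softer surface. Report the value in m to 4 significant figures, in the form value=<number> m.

All working math carries full precision, and the intermediates are shown rounded — a single final rounding: four significant digits.
Convert: Hardness H = 54.85 HV × 9.807 MPa/HV = 537.9 MPa = 5.379e+08 Pa.
Convert: Contact area A = 0.01339 m × 0.005900 m = 7.900e-05 m².
Collected in SI base units: W = 2.962 N, H = 5.379e+08 Pa, K = 7.250e-05.
Archard volume V = K·W·L/H = 7.250e-05 · 2.962 · 1.213e+04 / 5.379e+08 = 4.843e-09 m³.
Depth of wear h = V/A = 4.843e-09 / 7.900e-05 = 6.130e-05 m.

value=6.130e-05 m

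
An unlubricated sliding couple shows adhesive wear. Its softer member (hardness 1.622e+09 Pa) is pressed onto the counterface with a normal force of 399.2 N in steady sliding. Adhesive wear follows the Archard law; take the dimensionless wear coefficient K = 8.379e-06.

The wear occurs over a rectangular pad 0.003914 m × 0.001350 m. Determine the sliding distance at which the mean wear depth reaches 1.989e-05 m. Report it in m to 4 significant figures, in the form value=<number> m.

The computation runs at full precision. The intermediates are displayed rounded. Rounded just once to 4 significant figures.
Contact area A = 0.003914 m × 0.001350 m = 5.284e-06 m².
Working in SI base units: W = 399.2 N, H = 1.622e+09 Pa, K = 8.379e-06.
At the depth limit, V_lim = h_lim·A = 1.989e-05 · 5.284e-06 = 1.051e-10 m³.
Sliding life L = V_lim·H/(K·W) = 1.051e-10 · 1.622e+09 / (8.379e-06 · 399.2) = 50.96 m.

value=50.96 m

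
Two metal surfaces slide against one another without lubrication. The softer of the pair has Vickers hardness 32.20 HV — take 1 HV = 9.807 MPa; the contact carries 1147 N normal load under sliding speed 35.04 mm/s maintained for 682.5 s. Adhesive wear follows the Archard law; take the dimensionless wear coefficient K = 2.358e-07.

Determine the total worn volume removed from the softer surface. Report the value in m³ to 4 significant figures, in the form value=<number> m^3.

value=2.048e-11 m^3

The intermediates are displayed rounded — the algebra carries exact precision; rounded once at the end to 4 significant figures.
Convert: Sliding speed v = 35.04 mm/s = 0.03504 m/s. Distance L = v·t = 0.03504 m/s × 682.5 s = 23.91 m.
Convert: Hardness H = 32.20 HV × 9.807 MPa/HV = 315.8 MPa = 3.158e+08 Pa.
In SI base units, W = 1147 N, H = 3.158e+08 Pa, K = 2.358e-07.
Archard volume V = K·W·L/H = 2.358e-07 · 1147 · 23.91 / 3.158e+08 = 2.048e-11 m³.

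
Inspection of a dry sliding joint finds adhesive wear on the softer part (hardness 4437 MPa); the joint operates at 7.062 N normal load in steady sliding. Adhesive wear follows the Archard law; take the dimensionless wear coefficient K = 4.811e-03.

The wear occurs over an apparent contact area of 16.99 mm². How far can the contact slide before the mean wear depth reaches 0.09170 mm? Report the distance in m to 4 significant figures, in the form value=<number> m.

value=203.5 m

Intermediates are shown rounded; every step runs at exact precision. Rounded just once: 4 significant digits.
Hardness H = 4437 MPa = 4.437e+09 Pa.
Contact area A = 16.99 mm² = 1.699e-05 m².
Depth limit h_lim = 0.09170 mm = 9.170e-05 m.
Expressed in SI base units: W = 7.062 N, H = 4.437e+09 Pa, K = 4.811e-03.
Limit volume V_lim = h_lim·A = 9.170e-05 · 1.699e-05 = 1.558e-09 m³.
Inverting, life L = V_lim·H/(K·W) = 1.558e-09 · 4.437e+09 / (4.811e-03 · 7.062) = 203.5 m.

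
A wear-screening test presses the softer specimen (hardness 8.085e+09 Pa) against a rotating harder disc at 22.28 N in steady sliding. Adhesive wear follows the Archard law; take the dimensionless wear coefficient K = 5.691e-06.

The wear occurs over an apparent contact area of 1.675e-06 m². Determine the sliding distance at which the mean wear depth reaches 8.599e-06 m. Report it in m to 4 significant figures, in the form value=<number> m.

value=918.4 m

Printed values are rounded — the computation keeps full precision. Rounded once at the end: 4 significant figures.
Collected in SI base units: W = 22.28 N, H = 8.085e+09 Pa, K = 5.691e-06.
Wearable volume V_lim = h_lim·A = 8.599e-06 · 1.675e-06 = 1.440e-11 m³.
Inverting, life L = V_lim·H/(K·W) = 1.440e-11 · 8.085e+09 / (5.691e-06 · 22.28) = 918.4 m.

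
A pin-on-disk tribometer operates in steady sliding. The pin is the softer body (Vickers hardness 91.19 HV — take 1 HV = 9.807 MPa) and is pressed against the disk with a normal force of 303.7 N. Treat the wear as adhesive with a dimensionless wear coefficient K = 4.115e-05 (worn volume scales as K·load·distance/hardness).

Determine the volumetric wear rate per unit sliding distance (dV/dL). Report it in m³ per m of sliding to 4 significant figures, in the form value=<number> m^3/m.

value=1.397e-11 m^3/m

The algebra maintains full precision; printed values are rounded, and rounded once at the end, at 4 significant digits.
Hardness H = 91.19 HV × 9.807 MPa/HV = 894.3 MPa = 8.943e+08 Pa.
Restated in SI base units: W = 303.7 N, H = 8.943e+08 Pa, K = 4.115e-05.
Rate of wear dV/dL = K·W/H, per unit distance: 4.115e-05 · 303.7 / 8.943e+08 = 1.397e-11 m³/m.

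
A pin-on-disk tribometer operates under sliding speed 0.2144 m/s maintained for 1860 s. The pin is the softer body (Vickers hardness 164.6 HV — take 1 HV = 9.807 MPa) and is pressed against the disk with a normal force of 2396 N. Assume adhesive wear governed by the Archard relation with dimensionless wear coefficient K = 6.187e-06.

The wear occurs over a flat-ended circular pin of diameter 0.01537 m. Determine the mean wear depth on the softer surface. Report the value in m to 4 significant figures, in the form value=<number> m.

The intermediates are displayed rounded — every step keeps full precision — one last rounding: 4 significant figures.
Convert: The distance L = v·t = 0.2144 m/s × 1860 s = 398.8 m.
Convert: Hardness H = 164.6 HV × 9.807 MPa/HV = 1614 MPa = 1.614e+09 Pa.
Convert: Contact area A = π·d²/4 = π·(0.01537 m)²/4 = 1.855e-04 m².
In SI base units: W = 2396 N, H = 1.614e+09 Pa, K = 6.187e-06.
Wear volume V = K·W·L/H = 6.187e-06 · 2396 · 398.8 / 1.614e+09 = 3.662e-09 m³.
Wear depth h = V/A = 3.662e-09 / 1.855e-04 = 1.974e-05 m.

value=1.974e-05 m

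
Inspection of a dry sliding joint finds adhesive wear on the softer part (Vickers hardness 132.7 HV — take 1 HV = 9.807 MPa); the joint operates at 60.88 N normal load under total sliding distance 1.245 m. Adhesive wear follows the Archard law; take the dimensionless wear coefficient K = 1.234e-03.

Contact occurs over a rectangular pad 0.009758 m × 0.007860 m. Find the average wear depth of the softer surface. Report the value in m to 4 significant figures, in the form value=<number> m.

The algebra holds full float precision. Printed values are rounded. Rounded once at the end, at four significant digits.
Hardness H = 132.7 HV × 9.807 MPa/HV = 1301 MPa = 1.301e+09 Pa.
Contact area A = 0.009758 m × 0.007860 m = 7.670e-05 m².
Expressed in SI base units: W = 60.88 N, H = 1.301e+09 Pa, K = 1.234e-03.
Apply Archard: V = K·W·L/H = 1.234e-03 · 60.88 · 1.245 / 1.301e+09 = 7.187e-11 m³.
Mean wear depth h = V/A = 7.187e-11 / 7.670e-05 = 9.371e-07 m.

value=9.371e-07 m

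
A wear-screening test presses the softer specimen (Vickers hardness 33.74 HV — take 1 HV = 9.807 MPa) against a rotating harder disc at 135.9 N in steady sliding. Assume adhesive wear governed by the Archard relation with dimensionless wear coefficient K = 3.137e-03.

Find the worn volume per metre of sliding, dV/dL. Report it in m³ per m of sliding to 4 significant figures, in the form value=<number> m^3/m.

The computation carries exact precision. Intermediates are shown rounded, and a lone final rounding, at four significant figures.
Convert: Hardness H = 33.74 HV × 9.807 MPa/HV = 330.9 MPa = 3.309e+08 Pa.
Expressed in SI base units: W = 135.9 N, H = 3.309e+08 Pa, K = 3.137e-03.
Volumetric rate dV/dL = K·W/H (independent of L): 3.137e-03 · 135.9 / 3.309e+08 = 1.288e-09 m³/m.

value=1.288e-09 m^3/m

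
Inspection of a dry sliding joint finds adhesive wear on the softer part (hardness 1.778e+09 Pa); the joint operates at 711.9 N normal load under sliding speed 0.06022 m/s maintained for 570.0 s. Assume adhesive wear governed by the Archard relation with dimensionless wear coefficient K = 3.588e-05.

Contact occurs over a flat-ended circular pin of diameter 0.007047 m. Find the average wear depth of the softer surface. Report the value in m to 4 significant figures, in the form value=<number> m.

The computation maintains full precision. The intermediates are printed rounded, and rounded once at the end, at four significant figures.
Convert: Distance L = v·t = 0.06022 m/s × 570.0 s = 34.33 m.
Convert: Contact area A = π·d²/4 = π·(0.007047 m)²/4 = 3.900e-05 m².
Collected in SI base units: W = 711.9 N, H = 1.778e+09 Pa, K = 3.588e-05.
The Archard volume V = K·W·L/H = 3.588e-05 · 711.9 · 34.33 / 1.778e+09 = 4.931e-10 m³.
Depth of wear h = V/A = 4.931e-10 / 3.900e-05 = 1.264e-05 m.

value=1.264e-05 m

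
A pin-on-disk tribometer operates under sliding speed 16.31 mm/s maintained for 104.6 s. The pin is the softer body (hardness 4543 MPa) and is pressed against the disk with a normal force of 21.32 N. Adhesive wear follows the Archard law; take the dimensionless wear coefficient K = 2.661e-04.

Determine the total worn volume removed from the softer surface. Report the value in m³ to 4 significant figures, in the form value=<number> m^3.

Each operation carries exact precision; the intermediates are displayed rounded, and rounded once at the end: four significant digits.
Sliding speed v = 16.31 mm/s = 0.01631 m/s. Sliding distance L = v·t = 0.01631 m/s × 104.6 s = 1.706 m.
Hardness H = 4543 MPa = 4.543e+09 Pa.
As SI base values: W = 21.32 N, H = 4.543e+09 Pa, K = 2.661e-04.
Archard volume V = K·W·L/H = 2.661e-04 · 21.32 · 1.706 / 4.543e+09 = 2.130e-12 m³.

value=2.130e-12 m^3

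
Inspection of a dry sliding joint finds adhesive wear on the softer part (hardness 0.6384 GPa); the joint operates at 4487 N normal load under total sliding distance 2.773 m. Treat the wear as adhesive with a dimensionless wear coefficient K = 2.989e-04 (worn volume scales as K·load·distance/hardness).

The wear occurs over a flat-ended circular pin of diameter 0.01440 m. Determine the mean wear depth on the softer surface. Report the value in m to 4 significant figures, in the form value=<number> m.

value=3.577e-05 m

Intermediates appear rounded — every step holds full float precision; one last rounding to 4 significant digits.
Hardness H = 0.6384 GPa = 6.384e+08 Pa.
Contact area A = π·d²/4 = π·(0.01440 m)²/4 = 1.629e-04 m².
Collected in SI base units: W = 4487 N, H = 6.384e+08 Pa, K = 2.989e-04.
By Archard's law, V = K·W·L/H = 2.989e-04 · 4487 · 2.773 / 6.384e+08 = 5.826e-09 m³.
Mean depth h = V/A = 5.826e-09 / 1.629e-04 = 3.577e-05 m.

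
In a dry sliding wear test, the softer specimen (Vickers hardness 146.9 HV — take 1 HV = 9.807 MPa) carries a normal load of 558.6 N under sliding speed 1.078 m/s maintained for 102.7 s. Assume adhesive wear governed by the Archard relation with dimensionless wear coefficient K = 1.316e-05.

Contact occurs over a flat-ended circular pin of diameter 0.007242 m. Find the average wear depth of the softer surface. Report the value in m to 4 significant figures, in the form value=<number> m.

value=1.371e-05 m

All working math maintains full float precision; quoted intermediates are rounded — a lone final rounding, at 4 significant digits.
The distance L = v·t = 1.078 m/s × 102.7 s = 110.7 m.
Hardness H = 146.9 HV × 9.807 MPa/HV = 1441 MPa = 1.441e+09 Pa.
Contact area A = π·d²/4 = π·(0.007242 m)²/4 = 4.119e-05 m².
In SI base units, W = 558.6 N, H = 1.441e+09 Pa, K = 1.316e-05.
Apply Archard: V = K·W·L/H = 1.316e-05 · 558.6 · 110.7 / 1.441e+09 = 5.649e-10 m³.
Mean wear depth h = V/A = 5.649e-10 / 4.119e-05 = 1.371e-05 m.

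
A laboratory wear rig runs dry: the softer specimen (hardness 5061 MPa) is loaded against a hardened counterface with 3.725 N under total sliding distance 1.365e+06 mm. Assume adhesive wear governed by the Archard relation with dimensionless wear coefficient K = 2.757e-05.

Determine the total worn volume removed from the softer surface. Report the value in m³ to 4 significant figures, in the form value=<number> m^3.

All arithmetic maintains full float precision; the intermediates are printed rounded — rounded just once, at four significant digits.
The distance L = 1.365e+06 mm = 1365 m.
Hardness H = 5061 MPa = 5.061e+09 Pa.
Expressed in SI base units: W = 3.725 N, H = 5.061e+09 Pa, K = 2.757e-05.
Archard volume V = K·W·L/H = 2.757e-05 · 3.725 · 1365 / 5.061e+09 = 2.770e-11 m³.

value=2.770e-11 m^3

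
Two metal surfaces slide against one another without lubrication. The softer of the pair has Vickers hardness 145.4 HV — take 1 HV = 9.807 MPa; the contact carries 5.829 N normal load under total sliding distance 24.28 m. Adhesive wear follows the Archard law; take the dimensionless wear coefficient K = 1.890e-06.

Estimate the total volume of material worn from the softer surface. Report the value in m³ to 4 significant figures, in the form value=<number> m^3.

Intermediates are printed rounded. All arithmetic holds exact precision, and a single final rounding: four significant figures.
Hardness H = 145.4 HV × 9.807 MPa/HV = 1426 MPa = 1.426e+09 Pa.
Collected in SI base units: W = 5.829 N, H = 1.426e+09 Pa, K = 1.890e-06.
Apply Archard: V = K·W·L/H = 1.890e-06 · 5.829 · 24.28 / 1.426e+09 = 1.876e-13 m³.

value=1.876e-13 m^3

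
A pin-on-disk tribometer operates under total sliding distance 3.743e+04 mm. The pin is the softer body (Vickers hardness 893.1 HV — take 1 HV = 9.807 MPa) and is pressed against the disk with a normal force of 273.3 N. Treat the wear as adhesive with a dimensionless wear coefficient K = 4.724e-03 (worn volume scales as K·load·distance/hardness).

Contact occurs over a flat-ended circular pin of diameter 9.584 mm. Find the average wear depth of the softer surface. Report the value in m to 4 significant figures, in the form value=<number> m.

The intermediates are displayed rounded; every step carries full float precision. Rounded once at the end to 4 significant figures.
Path length L = 3.743e+04 mm = 37.43 m.
Hardness H = 893.1 HV × 9.807 MPa/HV = 8759 MPa = 8.759e+09 Pa.
Pin diameter d = 9.584 mm = 0.009584 m. Contact area A = π·d²/4 = π·(0.009584 m)²/4 = 7.214e-05 m².
In SI base units: W = 273.3 N, H = 8.759e+09 Pa, K = 4.724e-03.
Apply Archard: V = K·W·L/H = 4.724e-03 · 273.3 · 37.43 / 8.759e+09 = 5.517e-09 m³.
Average depth h = V/A = 5.517e-09 / 7.214e-05 = 7.648e-05 m.

value=7.648e-05 m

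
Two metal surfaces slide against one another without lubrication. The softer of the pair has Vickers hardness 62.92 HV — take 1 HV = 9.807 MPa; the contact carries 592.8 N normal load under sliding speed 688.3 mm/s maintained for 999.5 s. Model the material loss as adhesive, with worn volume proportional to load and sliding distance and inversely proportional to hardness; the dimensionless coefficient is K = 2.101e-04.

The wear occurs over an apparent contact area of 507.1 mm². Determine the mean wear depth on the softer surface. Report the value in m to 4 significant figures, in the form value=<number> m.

value=2.738e-04 m

All arithmetic maintains exact precision — intermediate values are printed rounded. Rounded just once: four significant digits.
Convert: Sliding speed v = 688.3 mm/s = 0.6883 m/s. Distance covered L = v·t = 0.6883 m/s × 999.5 s = 688.0 m.
Convert: Hardness H = 62.92 HV × 9.807 MPa/HV = 617.1 MPa = 6.171e+08 Pa.
Convert: Contact area A = 507.1 mm² = 5.071e-04 m².
As SI base values: W = 592.8 N, H = 6.171e+08 Pa, K = 2.101e-04.
By Archard's law, V = K·W·L/H = 2.101e-04 · 592.8 · 688.0 / 6.171e+08 = 1.389e-07 m³.
Wear depth h = V/A = 1.389e-07 / 5.071e-04 = 2.738e-04 m.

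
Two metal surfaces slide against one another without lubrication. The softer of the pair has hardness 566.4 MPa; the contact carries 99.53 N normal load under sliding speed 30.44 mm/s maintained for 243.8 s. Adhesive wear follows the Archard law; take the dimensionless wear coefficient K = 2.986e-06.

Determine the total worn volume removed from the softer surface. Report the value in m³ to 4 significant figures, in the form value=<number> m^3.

value=3.894e-12 m^3

Intermediates appear rounded. The computation maintains exact precision. Rounded once at the end, at 4 significant digits.
Sliding speed v = 30.44 mm/s = 0.03044 m/s. Distance covered L = v·t = 0.03044 m/s × 243.8 s = 7.421 m.
Hardness H = 566.4 MPa = 5.664e+08 Pa.
SI base units throughout: W = 99.53 N, H = 5.664e+08 Pa, K = 2.986e-06.
Volume removed: V = K·W·L/H = 2.986e-06 · 99.53 · 7.421 / 5.664e+08 = 3.894e-12 m³.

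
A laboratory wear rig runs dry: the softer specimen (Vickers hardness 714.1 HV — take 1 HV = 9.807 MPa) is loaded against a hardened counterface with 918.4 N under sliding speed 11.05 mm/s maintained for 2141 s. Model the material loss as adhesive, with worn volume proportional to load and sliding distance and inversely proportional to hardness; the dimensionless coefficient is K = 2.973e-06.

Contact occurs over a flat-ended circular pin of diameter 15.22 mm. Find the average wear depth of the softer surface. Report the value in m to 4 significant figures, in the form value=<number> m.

All arithmetic maintains full float precision; quoted intermediates are rounded, and one last rounding, at four significant figures.
Sliding speed v = 11.05 mm/s = 0.01105 m/s. Sliding distance L = v·t = 0.01105 m/s × 2141 s = 23.66 m.
Hardness H = 714.1 HV × 9.807 MPa/HV = 7003 MPa = 7.003e+09 Pa.
Pin diameter d = 15.22 mm = 0.01522 m. Contact area A = π·d²/4 = π·(0.01522 m)²/4 = 1.819e-04 m².
As SI base values: W = 918.4 N, H = 7.003e+09 Pa, K = 2.973e-06.
Archard relation: V = K·W·L/H = 2.973e-06 · 918.4 · 23.66 / 7.003e+09 = 9.224e-12 m³.
Wear depth h = V/A = 9.224e-12 / 1.819e-04 = 5.070e-08 m.

value=5.070e-08 m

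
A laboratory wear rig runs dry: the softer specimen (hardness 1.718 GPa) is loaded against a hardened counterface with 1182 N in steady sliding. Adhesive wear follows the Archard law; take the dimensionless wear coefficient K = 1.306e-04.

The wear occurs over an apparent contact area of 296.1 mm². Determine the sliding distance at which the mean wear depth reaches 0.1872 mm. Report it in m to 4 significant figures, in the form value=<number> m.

value=616.9 m

The intermediates are shown rounded; all working math runs at full float precision; one last rounding, at four significant digits.
Convert: Hardness H = 1.718 GPa = 1.718e+09 Pa.
Convert: Contact area A = 296.1 mm² = 2.961e-04 m².
Convert: Depth limit h_lim = 0.1872 mm = 1.872e-04 m.
As SI base values: W = 1182 N, H = 1.718e+09 Pa, K = 1.306e-04.
Volume at the limit: V_lim = h_lim·A = 1.872e-04 · 2.961e-04 = 5.543e-08 m³.
Inverting, life L = V_lim·H/(K·W) = 5.543e-08 · 1.718e+09 / (1.306e-04 · 1182) = 616.9 m.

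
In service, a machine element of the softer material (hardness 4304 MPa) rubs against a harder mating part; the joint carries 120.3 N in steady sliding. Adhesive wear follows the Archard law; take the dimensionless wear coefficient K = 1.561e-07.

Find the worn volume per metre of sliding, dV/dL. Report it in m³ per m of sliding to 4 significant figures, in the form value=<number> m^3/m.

value=4.363e-15 m^3/m

Intermediates are printed rounded, and the algebra maintains full precision; a single final rounding: 4 significant figures.
Convert: Hardness H = 4304 MPa = 4.304e+09 Pa.
In SI base units, W = 120.3 N, H = 4.304e+09 Pa, K = 1.561e-07.
Volumetric rate dV/dL = K·W/H, so: 1.561e-07 · 120.3 / 4.304e+09 = 4.363e-15 m³/m.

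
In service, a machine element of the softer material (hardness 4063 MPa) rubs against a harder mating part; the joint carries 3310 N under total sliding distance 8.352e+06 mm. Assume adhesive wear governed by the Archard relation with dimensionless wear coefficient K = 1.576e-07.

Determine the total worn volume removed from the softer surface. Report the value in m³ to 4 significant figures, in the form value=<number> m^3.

The algebra carries exact precision — intermediates are displayed rounded, and rounded once at the end to four significant figures.
Path length L = 8.352e+06 mm = 8352 m.
Hardness H = 4063 MPa = 4.063e+09 Pa.
As SI base values: W = 3310 N, H = 4.063e+09 Pa, K = 1.576e-07.
Archard volume V = K·W·L/H = 1.576e-07 · 3310 · 8352 / 4.063e+09 = 1.072e-09 m³.

value=1.072e-09 m^3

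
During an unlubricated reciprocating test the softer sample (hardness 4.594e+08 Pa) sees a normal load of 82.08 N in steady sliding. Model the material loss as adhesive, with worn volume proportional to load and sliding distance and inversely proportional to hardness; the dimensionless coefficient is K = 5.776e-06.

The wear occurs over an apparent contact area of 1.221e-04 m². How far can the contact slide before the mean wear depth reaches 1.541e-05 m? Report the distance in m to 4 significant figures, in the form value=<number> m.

All arithmetic carries full float precision. Intermediates are displayed rounded. Rounded just once, at four significant figures.
Working in SI base units: W = 82.08 N, H = 4.594e+08 Pa, K = 5.776e-06.
At the depth limit, V_lim = h_lim·A = 1.541e-05 · 1.221e-04 = 1.882e-09 m³.
Thus life L = V_lim·H/(K·W) = 1.882e-09 · 4.594e+08 / (5.776e-06 · 82.08) = 1823 m.

value=1823 m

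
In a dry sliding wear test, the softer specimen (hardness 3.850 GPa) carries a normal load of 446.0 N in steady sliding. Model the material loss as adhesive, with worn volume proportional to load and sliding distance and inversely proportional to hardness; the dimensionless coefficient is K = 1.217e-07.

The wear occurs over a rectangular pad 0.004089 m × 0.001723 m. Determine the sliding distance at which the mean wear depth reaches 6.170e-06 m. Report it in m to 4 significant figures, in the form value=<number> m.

value=3083 m

The algebra maintains full float precision — quoted intermediates are rounded, and rounded just once, at 4 significant digits.
Convert: Hardness H = 3.850 GPa = 3.850e+09 Pa.
Convert: Contact area A = 0.004089 m × 0.001723 m = 7.045e-06 m².
In SI base units, W = 446.0 N, H = 3.850e+09 Pa, K = 1.217e-07.
Allowed volume V_lim = h_lim·A = 6.170e-06 · 7.045e-06 = 4.347e-11 m³.
Inverting, life L = V_lim·H/(K·W) = 4.347e-11 · 3.850e+09 / (1.217e-07 · 446.0) = 3083 m.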